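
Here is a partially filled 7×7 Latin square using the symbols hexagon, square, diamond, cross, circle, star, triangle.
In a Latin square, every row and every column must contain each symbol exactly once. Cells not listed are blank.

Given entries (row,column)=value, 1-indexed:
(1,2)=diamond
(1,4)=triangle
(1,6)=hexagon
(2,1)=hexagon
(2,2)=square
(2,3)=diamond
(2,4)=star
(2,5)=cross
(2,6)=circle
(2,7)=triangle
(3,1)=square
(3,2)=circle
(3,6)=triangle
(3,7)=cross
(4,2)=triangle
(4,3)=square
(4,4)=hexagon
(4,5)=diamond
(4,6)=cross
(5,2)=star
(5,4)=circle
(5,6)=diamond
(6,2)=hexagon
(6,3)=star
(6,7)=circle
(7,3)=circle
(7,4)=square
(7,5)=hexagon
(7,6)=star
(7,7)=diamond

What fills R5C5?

square

Row 1, column 3: row 1 has {hexagon, diamond, triangle} and column 3 has {square, diamond, circle, star}, leaving only cross.
Row 3, column 3: row 3 has {square, cross, circle, triangle} and column 3 has {square, diamond, cross, circle, star}, leaving only hexagon.
Row 3, column 4: row 3 has {hexagon, square, cross, circle, triangle} and column 4 has {hexagon, square, circle, star, triangle}, leaving only diamond.
Row 3, column 5: row 3 has {hexagon, square, diamond, cross, circle, triangle} and column 5 has {hexagon, diamond, cross}, leaving only star.
Row 4, column 7: row 4 has {hexagon, square, diamond, cross, triangle} and column 7 has {diamond, cross, circle, triangle}, leaving only star.
Row 1, column 7: row 1 has {hexagon, diamond, cross, triangle} and column 7 has {diamond, cross, circle, star, triangle}, leaving only square.
Row 1, column 5: row 1 has {hexagon, square, diamond, cross, triangle} and column 5 has {hexagon, diamond, cross, star}, leaving only circle.
Row 1, column 1: row 1 has {hexagon, square, diamond, cross, circle, triangle} and column 1 has {hexagon, square}, leaving only star.
Row 4, column 1: row 4 has {hexagon, square, diamond, cross, star, triangle} and column 1 has {hexagon, square, star}, leaving only circle.
Row 5, column 3: row 5 has {diamond, circle, star} and column 3 has {hexagon, square, diamond, cross, circle, star}, leaving only triangle.
Row 5 already has {diamond, circle, star, triangle} and column 5 already has {hexagon, diamond, cross, circle, star}, so row 5, column 5 must be square.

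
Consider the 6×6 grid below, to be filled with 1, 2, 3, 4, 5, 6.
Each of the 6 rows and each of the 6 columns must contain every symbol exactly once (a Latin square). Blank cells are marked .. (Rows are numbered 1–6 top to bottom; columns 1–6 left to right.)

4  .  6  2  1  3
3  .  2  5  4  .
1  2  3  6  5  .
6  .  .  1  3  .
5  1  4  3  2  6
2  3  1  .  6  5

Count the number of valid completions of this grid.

Row 1, column 2: eliminating its row and column leaves {5}.
Row 2, column 2: eliminating its row and column leaves {6}.
Row 2, column 6: eliminating its row and column leaves {1}.
Row 3, column 6: eliminating its row and column leaves {4}.
Row 4, column 2: eliminating its row and column leaves {4, 5}.
Row 4, column 3: eliminating its row and column leaves {5}.
Row 4, column 6: eliminating its row and column leaves {2, 4}.
Row 6, column 4: eliminating its row and column leaves {4}.
Only one assignment across all blanks avoids any row or column repeat, giving 1 completion.

1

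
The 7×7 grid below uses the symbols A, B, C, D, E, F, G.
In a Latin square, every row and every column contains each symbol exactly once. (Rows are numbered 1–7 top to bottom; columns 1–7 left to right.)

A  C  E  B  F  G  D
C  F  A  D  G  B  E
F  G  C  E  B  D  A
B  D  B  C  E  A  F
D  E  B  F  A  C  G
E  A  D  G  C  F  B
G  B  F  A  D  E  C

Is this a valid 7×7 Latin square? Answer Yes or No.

Column 3 contains B twice (at rows 4 and 5), so it is not a permutation.

No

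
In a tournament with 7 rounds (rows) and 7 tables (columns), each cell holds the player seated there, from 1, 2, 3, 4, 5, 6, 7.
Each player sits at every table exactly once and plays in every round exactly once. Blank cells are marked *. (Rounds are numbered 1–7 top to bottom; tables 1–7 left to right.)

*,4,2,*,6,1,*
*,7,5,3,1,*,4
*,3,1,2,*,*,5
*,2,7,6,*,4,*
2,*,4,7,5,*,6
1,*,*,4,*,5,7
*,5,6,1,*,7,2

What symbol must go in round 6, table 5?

2

Round 1, table 4: round 1 has {1, 2, 4, 6} and table 4 has {1, 2, 3, 4, 6, 7}, leaving only 5.
Round 1, table 7: round 1 has {1, 2, 4, 5, 6} and table 7 has {2, 4, 5, 6, 7}, leaving only 3.
Round 1, table 1: round 1 has {1, 2, 3, 4, 5, 6} and table 1 has {1, 2}, leaving only 7.
Round 2, table 1: round 2 has {1, 3, 4, 5, 7} and table 1 has {1, 2, 7}, leaving only 6.
Round 2, table 6: round 2 has {1, 3, 4, 5, 6, 7} and table 6 has {1, 4, 5, 7}, leaving only 2.
Round 3, table 1: round 3 has {1, 2, 3, 5} and table 1 has {1, 2, 6, 7}, leaving only 4.
Round 3, table 5: round 3 has {1, 2, 3, 4, 5} and table 5 has {1, 5, 6}, leaving only 7.
Round 3, table 6: round 3 has {1, 2, 3, 4, 5, 7} and table 6 has {1, 2, 4, 5, 7}, leaving only 6.
Round 4, table 5: round 4 has {2, 4, 6, 7} and table 5 has {1, 5, 6, 7}, leaving only 3.
Round 6 already has {1, 4, 5, 7} and table 5 already has {1, 3, 5, 6, 7}, so round 6, table 5 must be 2.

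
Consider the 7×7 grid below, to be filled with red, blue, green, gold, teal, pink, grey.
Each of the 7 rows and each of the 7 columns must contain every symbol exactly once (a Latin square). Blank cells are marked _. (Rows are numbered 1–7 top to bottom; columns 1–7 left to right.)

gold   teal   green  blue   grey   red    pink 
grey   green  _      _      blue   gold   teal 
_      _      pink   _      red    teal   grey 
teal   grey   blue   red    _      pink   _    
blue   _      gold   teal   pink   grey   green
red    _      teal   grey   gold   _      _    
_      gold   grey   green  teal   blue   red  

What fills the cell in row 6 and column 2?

pink

Row 2, column 3: row 2 has {blue, green, gold, teal, grey} and column 3 has {blue, green, gold, teal, pink, grey}, leaving only red.
Row 2, column 4: row 2 has {red, blue, green, gold, teal, grey} and column 4 has {red, blue, green, teal, grey}, leaving only pink.
Row 3, column 1: row 3 has {red, teal, pink, grey} and column 1 has {red, blue, gold, teal, grey}, leaving only green.
Row 3, column 2: row 3 has {red, green, teal, pink, grey} and column 2 has {green, gold, teal, grey}, leaving only blue.
Row 6 already has {red, gold, teal, grey} and column 2 already has {blue, green, gold, teal, grey}, so row 6, column 2 must be pink.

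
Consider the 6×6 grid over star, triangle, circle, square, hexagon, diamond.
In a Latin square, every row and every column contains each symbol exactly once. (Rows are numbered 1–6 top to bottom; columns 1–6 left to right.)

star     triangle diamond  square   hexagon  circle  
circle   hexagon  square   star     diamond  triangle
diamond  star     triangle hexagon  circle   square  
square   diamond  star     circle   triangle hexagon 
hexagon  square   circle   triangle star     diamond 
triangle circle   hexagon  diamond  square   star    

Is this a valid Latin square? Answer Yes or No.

Each row is a permutation of the 6 symbols, and so is each column.

Yes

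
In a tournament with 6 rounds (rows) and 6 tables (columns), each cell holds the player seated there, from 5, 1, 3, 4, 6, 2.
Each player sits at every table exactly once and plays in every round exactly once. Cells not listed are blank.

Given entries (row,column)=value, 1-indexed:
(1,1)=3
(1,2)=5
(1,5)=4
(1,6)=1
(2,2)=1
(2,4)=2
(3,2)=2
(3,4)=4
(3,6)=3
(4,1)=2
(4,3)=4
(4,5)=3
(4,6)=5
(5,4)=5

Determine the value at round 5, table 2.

3

Round 1, table 4: round 1 has {5, 1, 3, 4} and table 4 has {5, 4, 2}, leaving only 6.
Round 1, table 3: round 1 has {5, 1, 3, 4, 6} and table 3 has {4}, leaving only 2.
Round 4, table 2: round 4 has {5, 3, 4, 2} and table 2 has {5, 1, 2}, leaving only 6.
Round 4, table 4: round 4 has {5, 3, 4, 6, 2} and table 4 has {5, 4, 6, 2}, leaving only 1.
Round 6, table 4: round 6 has {} and table 4 has {5, 1, 4, 6, 2}, leaving only 3.
Round 6, table 2: round 6 has {3} and table 2 has {5, 1, 6, 2}, leaving only 4.
Round 5 already has {5} and table 2 already has {5, 1, 4, 6, 2}, so round 5, table 2 must be 3.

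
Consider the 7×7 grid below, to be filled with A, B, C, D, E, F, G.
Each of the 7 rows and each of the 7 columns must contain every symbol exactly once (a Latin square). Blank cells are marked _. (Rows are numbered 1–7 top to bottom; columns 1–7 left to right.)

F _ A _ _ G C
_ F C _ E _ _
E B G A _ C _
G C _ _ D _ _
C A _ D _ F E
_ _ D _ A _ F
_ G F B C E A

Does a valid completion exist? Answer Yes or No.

No

Row 1, column 4: row 1 has {A, C, F, G} and column 4 has {A, B, D}, so it must be E.
Row 1, column 2: row 1 has {A, C, E, F, G} and column 2 has {A, B, C, F, G}, so it must be D.
Row 1, column 5: row 1 has {A, C, D, E, F, G} and column 5 has {A, C, D, E}, so it must be B.
Row 2, column 4: row 2 has {C, E, F} and column 4 has {A, B, D, E}, so it must be G.
Row 3, column 5: row 3 has {A, B, C, E, G} and column 5 has {A, B, C, D, E}, so it must be F.
Row 3, column 7: row 3 has {A, B, C, E, F, G} and column 7 has {A, C, E, F}, so it must be D.
Row 2, column 7: row 2 has {C, E, F, G} and column 7 has {A, C, D, E, F}, so it must be B.
Now row 4, column 7: row 4 together with column 7 already contain {A, B, C, D, E, F, G} — every symbol — so nothing can go there. The grid has no valid completion.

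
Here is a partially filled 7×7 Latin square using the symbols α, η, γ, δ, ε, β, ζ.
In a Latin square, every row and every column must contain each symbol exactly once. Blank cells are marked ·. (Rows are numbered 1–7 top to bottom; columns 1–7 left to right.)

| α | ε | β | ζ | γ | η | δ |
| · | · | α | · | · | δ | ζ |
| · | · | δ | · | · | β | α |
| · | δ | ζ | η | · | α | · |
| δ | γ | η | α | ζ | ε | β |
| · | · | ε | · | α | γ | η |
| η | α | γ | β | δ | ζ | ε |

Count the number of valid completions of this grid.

Row 2, column 1: eliminating its row and column leaves {γ, ε, β}.
Row 2, column 2: eliminating its row and column leaves {η, β}.
Row 2, column 4: eliminating its row and column leaves {γ, ε}.
Row 2, column 5: eliminating its row and column leaves {η, ε, β}.
Row 3, column 1: eliminating its row and column leaves {γ, ε, ζ}.
Row 3, column 2: eliminating its row and column leaves {η, ζ}.
Row 3, column 4: eliminating its row and column leaves {γ, ε}.
Row 3, column 5: eliminating its row and column leaves {η, ε}.
Row 4, column 1: eliminating its row and column leaves {γ, ε, β}.
Row 4, column 5: eliminating its row and column leaves {ε, β}.
Row 4, column 7: eliminating its row and column leaves {γ}.
Row 6, column 1: eliminating its row and column leaves {β, ζ}.
Row 6, column 2: eliminating its row and column leaves {β, ζ}.
Row 6, column 4: eliminating its row and column leaves {δ}.
Enumerating the assignments across these blanks that avoid any row or column repeat gives 4 completions.

4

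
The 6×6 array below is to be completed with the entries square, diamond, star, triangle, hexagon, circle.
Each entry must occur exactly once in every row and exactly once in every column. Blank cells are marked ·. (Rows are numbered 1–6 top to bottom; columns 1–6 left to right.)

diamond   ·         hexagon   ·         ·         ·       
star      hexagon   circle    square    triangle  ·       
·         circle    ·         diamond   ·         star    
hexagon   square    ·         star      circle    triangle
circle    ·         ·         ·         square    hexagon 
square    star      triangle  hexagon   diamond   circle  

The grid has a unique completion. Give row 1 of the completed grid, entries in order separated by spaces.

diamond triangle hexagon circle star square

Row 1, column 2: row 1 has {diamond, hexagon} and column 2 has {square, star, hexagon, circle}, leaving only triangle.
Row 1, column 4: row 1 has {diamond, triangle, hexagon} and column 4 has {square, diamond, star, hexagon}, leaving only circle.
Row 1, column 5: row 1 has {diamond, triangle, hexagon, circle} and column 5 has {square, diamond, triangle, circle}, leaving only star.
Row 1, column 6: row 1 has {diamond, star, triangle, hexagon, circle} and column 6 has {star, triangle, hexagon, circle}, leaving only square.
So row 1 reads: diamond triangle hexagon circle star square.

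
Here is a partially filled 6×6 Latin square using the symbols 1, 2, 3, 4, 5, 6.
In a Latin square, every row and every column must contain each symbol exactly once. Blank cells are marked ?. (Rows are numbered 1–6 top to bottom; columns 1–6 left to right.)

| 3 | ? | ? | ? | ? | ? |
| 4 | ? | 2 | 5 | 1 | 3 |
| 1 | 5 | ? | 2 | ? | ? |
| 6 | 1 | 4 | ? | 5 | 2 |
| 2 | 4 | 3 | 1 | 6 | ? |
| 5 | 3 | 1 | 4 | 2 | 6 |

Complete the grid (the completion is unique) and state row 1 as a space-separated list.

Row 1, column 4: row 1 has {3} and column 4 has {1, 2, 4, 5}, leaving only 6.
Row 1, column 2: row 1 has {3, 6} and column 2 has {1, 3, 4, 5}, leaving only 2.
Row 1, column 3: row 1 has {2, 3, 6} and column 3 has {1, 2, 3, 4}, leaving only 5.
Row 1, column 5: row 1 has {2, 3, 5, 6} and column 5 has {1, 2, 5, 6}, leaving only 4.
Row 1, column 6: row 1 has {2, 3, 4, 5, 6} and column 6 has {2, 3, 6}, leaving only 1.
So row 1 reads: 3 2 5 6 4 1.

3 2 5 6 4 1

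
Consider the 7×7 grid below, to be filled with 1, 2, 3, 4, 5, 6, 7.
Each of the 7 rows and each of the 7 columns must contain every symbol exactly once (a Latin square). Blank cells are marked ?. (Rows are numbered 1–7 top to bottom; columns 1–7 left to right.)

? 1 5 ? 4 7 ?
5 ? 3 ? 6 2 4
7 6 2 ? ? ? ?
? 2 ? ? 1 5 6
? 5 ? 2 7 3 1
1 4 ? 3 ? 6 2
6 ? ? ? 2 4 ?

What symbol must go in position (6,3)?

Row 6 already has {1, 2, 3, 4, 6} and column 3 already has {2, 3, 5}, so row 6, column 3 must be 7.

7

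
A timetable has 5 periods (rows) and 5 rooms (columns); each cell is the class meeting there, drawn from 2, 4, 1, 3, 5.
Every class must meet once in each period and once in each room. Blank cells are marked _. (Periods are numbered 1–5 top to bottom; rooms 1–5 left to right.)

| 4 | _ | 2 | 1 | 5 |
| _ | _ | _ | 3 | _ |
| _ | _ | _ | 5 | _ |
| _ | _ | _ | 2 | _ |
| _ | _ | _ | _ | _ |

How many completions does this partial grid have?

Period 1, room 2: eliminating its period and room leaves {3}.
Period 2, room 1: eliminating its period and room leaves {2, 1, 5}.
Period 2, room 2: eliminating its period and room leaves {2, 4, 1, 5}.
Period 2, room 3: eliminating its period and room leaves {4, 1, 5}.
Period 2, room 5: eliminating its period and room leaves {2, 4, 1}.
Period 3, room 1: eliminating its period and room leaves {2, 1, 3}.
Period 3, room 2: eliminating its period and room leaves {2, 4, 1, 3}.
Period 3, room 3: eliminating its period and room leaves {4, 1, 3}.
Period 3, room 5: eliminating its period and room leaves {2, 4, 1, 3}.
Period 4, room 1: eliminating its period and room leaves {1, 3, 5}.
Period 4, room 2: eliminating its period and room leaves {4, 1, 3, 5}.
Period 4, room 3: eliminating its period and room leaves {4, 1, 3, 5}.
Period 4, room 5: eliminating its period and room leaves {4, 1, 3}.
Period 5, room 1: eliminating its period and room leaves {2, 1, 3, 5}.
Period 5, room 2: eliminating its period and room leaves {2, 4, 1, 3, 5}.
Period 5, room 3: eliminating its period and room leaves {4, 1, 3, 5}.
Period 5, room 4: eliminating its period and room leaves {4}.
Period 5, room 5: eliminating its period and room leaves {2, 4, 1, 3}.
Enumerating the assignments across these blanks that avoid any period or room repeat gives 56 completions.

56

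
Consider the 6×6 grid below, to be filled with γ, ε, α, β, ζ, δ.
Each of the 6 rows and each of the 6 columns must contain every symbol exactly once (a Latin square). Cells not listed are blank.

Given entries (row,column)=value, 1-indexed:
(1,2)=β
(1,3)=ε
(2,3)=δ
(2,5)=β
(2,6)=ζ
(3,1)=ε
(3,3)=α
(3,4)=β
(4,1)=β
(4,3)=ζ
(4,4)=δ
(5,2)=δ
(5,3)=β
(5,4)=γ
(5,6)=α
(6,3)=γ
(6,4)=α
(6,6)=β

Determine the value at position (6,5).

Row 1, column 4: row 1 has {ε, β} and column 4 has {γ, α, β, δ}, leaving only ζ.
Row 2, column 4: row 2 has {β, ζ, δ} and column 4 has {γ, α, β, ζ, δ}, leaving only ε.
Row 5, column 1: row 5 has {γ, α, β, δ} and column 1 has {ε, β}, leaving only ζ.
Row 5, column 5: row 5 has {γ, α, β, ζ, δ} and column 5 has {β}, leaving only ε.
Row 6, column 1: row 6 has {γ, α, β} and column 1 has {ε, β, ζ}, leaving only δ.
Row 6 already has {γ, α, β, δ} and column 5 already has {ε, β}, so row 6, column 5 must be ζ.

ζ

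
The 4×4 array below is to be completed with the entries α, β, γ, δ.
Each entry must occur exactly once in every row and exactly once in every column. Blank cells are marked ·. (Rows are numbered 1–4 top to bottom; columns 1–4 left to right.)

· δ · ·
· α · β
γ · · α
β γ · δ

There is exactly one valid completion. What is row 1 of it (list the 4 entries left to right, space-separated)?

α δ β γ

Row 1, column 1: row 1 has {δ} and column 1 has {β, γ}, leaving only α.
Row 1, column 4: row 1 has {α, δ} and column 4 has {α, β, δ}, leaving only γ.
Row 1, column 3: row 1 has {α, γ, δ} and column 3 has {}, leaving only β.
So row 1 reads: α δ β γ.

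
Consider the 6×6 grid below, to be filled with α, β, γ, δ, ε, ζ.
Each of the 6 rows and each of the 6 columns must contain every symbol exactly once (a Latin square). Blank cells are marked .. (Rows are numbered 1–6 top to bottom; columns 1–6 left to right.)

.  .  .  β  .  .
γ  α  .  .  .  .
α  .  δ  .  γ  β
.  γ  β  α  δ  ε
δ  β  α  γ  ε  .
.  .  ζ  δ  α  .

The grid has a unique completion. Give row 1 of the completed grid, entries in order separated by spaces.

Row 1, column 5: row 1 has {β} and column 5 has {α, γ, δ, ε}, leaving only ζ.
Row 1, column 1: row 1 has {β, ζ} and column 1 has {α, γ, δ}, leaving only ε.
Row 1, column 2: row 1 has {β, ε, ζ} and column 2 has {α, β, γ}, leaving only δ.
Row 1, column 3: row 1 has {β, δ, ε, ζ} and column 3 has {α, β, δ, ζ}, leaving only γ.
Row 1, column 6: row 1 has {β, γ, δ, ε, ζ} and column 6 has {β, ε}, leaving only α.
So row 1 reads: ε δ γ β ζ α.

ε δ γ β ζ α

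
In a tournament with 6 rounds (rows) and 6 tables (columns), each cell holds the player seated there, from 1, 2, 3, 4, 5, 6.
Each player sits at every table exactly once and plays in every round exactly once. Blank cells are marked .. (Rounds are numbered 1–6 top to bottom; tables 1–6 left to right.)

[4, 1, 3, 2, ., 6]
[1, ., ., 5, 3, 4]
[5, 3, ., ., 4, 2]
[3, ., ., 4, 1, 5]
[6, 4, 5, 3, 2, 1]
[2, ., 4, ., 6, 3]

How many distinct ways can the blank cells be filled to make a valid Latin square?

Round 1, table 5: eliminating its round and table leaves {5}.
Round 2, table 2: eliminating its round and table leaves {2, 6}.
Round 2, table 3: eliminating its round and table leaves {2, 6}.
Round 3, table 3: eliminating its round and table leaves {1, 6}.
Round 3, table 4: eliminating its round and table leaves {1, 6}.
Round 4, table 2: eliminating its round and table leaves {2, 6}.
Round 4, table 3: eliminating its round and table leaves {2, 6}.
Round 6, table 2: eliminating its round and table leaves {5}.
Round 6, table 4: eliminating its round and table leaves {1}.
Enumerating the assignments across these blanks that avoid any round or table repeat gives 2 completions.

2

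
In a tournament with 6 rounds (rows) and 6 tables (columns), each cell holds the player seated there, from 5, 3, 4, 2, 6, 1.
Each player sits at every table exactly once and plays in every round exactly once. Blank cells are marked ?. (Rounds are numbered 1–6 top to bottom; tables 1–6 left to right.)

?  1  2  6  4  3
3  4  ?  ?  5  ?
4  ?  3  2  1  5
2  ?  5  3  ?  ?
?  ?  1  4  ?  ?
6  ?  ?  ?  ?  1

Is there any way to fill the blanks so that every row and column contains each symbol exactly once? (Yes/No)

Round 1, table 1: round 1 has {3, 4, 2, 6, 1} and table 1 has {3, 4, 2, 6}, so it must be 5.
Now round 5, table 1: round 5 together with table 1 already contain {5, 3, 4, 2, 6, 1} — every symbol — so nothing can go there. The grid has no valid completion.

No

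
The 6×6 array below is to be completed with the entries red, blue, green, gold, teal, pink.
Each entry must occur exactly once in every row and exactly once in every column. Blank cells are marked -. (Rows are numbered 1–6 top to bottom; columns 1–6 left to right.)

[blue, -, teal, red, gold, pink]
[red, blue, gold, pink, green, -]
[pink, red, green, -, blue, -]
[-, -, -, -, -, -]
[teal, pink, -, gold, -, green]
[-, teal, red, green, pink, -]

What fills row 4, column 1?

green

Row 1, column 2: row 1 has {red, blue, gold, teal, pink} and column 2 has {red, blue, teal, pink}, leaving only green.
Row 2, column 6: row 2 has {red, blue, green, gold, pink} and column 6 has {green, pink}, leaving only teal.
Row 3, column 4: row 3 has {red, blue, green, pink} and column 4 has {red, green, gold, pink}, leaving only teal.
Row 3, column 6: row 3 has {red, blue, green, teal, pink} and column 6 has {green, teal, pink}, leaving only gold.
Row 4, column 2: row 4 has {} and column 2 has {red, blue, green, teal, pink}, leaving only gold.
Row 4 already has {gold} and column 1 already has {red, blue, teal, pink}, so row 4, column 1 must be green.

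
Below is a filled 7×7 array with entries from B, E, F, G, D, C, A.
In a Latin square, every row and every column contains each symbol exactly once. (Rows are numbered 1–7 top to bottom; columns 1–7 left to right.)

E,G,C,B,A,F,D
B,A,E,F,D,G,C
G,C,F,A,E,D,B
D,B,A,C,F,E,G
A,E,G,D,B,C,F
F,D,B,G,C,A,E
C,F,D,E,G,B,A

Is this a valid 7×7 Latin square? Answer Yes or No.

Each row is a permutation of the 7 symbols, and so is each column.

Yes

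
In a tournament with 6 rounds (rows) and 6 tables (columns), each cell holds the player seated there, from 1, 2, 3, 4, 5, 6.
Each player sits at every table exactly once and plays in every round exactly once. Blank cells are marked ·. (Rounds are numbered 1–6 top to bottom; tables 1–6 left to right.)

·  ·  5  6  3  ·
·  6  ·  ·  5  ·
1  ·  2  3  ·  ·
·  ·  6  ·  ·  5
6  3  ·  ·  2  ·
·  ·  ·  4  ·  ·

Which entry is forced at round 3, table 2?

Round 3, table 2 is narrowed to {4, 5}.
If it were 4, then round 3, table 6 would be left with no valid symbol.
So round 3, table 2 must be 5.

5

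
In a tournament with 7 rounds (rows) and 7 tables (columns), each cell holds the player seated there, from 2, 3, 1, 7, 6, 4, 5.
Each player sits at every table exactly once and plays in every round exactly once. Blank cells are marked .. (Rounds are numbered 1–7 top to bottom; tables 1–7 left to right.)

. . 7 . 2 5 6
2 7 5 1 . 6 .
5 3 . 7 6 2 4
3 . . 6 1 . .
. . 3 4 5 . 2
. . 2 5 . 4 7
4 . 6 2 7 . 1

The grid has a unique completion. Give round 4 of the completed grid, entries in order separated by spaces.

Round 4, table 3: round 4 has {3, 1, 6} and table 3 has {2, 3, 7, 6, 5}, leaving only 4.
Round 4, table 6: round 4 has {3, 1, 6, 4} and table 6 has {2, 6, 4, 5}, leaving only 7.
Round 4, table 7: round 4 has {3, 1, 7, 6, 4} and table 7 has {2, 1, 7, 6, 4}, leaving only 5.
Round 4, table 2: round 4 has {3, 1, 7, 6, 4, 5} and table 2 has {3, 7}, leaving only 2.
So round 4 reads: 3 2 4 6 1 7 5.

3 2 4 6 1 7 5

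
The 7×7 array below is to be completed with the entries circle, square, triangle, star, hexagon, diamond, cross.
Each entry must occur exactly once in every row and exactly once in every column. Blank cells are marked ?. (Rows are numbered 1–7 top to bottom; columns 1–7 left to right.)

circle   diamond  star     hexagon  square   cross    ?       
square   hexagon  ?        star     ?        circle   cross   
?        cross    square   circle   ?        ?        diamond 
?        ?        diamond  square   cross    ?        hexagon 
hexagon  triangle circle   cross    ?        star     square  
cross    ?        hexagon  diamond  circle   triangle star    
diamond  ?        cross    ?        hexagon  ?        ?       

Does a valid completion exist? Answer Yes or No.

No

Row 4, column 6: row 4 together with column 6 already contain {circle, square, triangle, star, hexagon, diamond, cross} — every symbol — so nothing can go there. The grid has no valid completion.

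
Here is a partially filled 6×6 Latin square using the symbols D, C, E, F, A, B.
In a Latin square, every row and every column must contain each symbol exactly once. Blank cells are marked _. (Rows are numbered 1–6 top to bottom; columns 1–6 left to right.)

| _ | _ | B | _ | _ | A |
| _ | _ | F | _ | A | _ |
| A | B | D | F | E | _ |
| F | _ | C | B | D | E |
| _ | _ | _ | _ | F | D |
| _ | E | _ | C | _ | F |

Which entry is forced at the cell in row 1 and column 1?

E

Row 1, column 5: row 1 has {A, B} and column 5 has {D, E, F, A}, leaving only C.
Row 3, column 6: row 3 has {D, E, F, A, B} and column 6 has {D, E, F, A}, leaving only C.
Row 2, column 6: row 2 has {F, A} and column 6 has {D, C, E, F, A}, leaving only B.
Row 4, column 2: row 4 has {D, C, E, F, B} and column 2 has {E, B}, leaving only A.
Row 5, column 2: row 5 has {D, F} and column 2 has {E, A, B}, leaving only C.
Row 2, column 2: row 2 has {F, A, B} and column 2 has {C, E, A, B}, leaving only D.
Row 1, column 2: row 1 has {C, A, B} and column 2 has {D, C, E, A, B}, leaving only F.
Row 2, column 4: row 2 has {D, F, A, B} and column 4 has {C, F, B}, leaving only E.
Row 1, column 4: row 1 has {C, F, A, B} and column 4 has {C, E, F, B}, leaving only D.
Row 1 already has {D, C, F, A, B} and column 1 already has {F, A}, so row 1, column 1 must be E.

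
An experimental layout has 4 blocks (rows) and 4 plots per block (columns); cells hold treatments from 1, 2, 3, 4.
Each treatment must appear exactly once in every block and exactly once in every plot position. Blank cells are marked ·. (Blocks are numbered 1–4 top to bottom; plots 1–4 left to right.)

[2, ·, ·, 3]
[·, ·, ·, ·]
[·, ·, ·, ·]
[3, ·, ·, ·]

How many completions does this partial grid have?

Block 1, plot 2: eliminating its block and plot leaves {1, 4}.
Block 1, plot 3: eliminating its block and plot leaves {1, 4}.
Block 2, plot 1: eliminating its block and plot leaves {1, 4}.
Block 2, plot 2: eliminating its block and plot leaves {1, 2, 3, 4}.
Block 2, plot 3: eliminating its block and plot leaves {1, 2, 3, 4}.
Block 2, plot 4: eliminating its block and plot leaves {1, 2, 4}.
Block 3, plot 1: eliminating its block and plot leaves {1, 4}.
Block 3, plot 2: eliminating its block and plot leaves {1, 2, 3, 4}.
Block 3, plot 3: eliminating its block and plot leaves {1, 2, 3, 4}.
Block 3, plot 4: eliminating its block and plot leaves {1, 2, 4}.
Block 4, plot 2: eliminating its block and plot leaves {1, 2, 4}.
Block 4, plot 3: eliminating its block and plot leaves {1, 2, 4}.
Block 4, plot 4: eliminating its block and plot leaves {1, 2, 4}.
Enumerating the assignments across these blanks that avoid any block or plot repeat gives 16 completions.

16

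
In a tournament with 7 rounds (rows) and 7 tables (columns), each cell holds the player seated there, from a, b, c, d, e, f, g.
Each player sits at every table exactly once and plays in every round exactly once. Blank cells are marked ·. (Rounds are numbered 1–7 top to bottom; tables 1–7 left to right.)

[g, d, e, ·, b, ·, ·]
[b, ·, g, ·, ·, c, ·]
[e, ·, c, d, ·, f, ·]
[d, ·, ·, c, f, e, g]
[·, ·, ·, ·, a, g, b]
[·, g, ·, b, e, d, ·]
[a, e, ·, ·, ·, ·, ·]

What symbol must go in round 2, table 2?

f

Round 1, table 6: round 1 has {b, d, e, g} and table 6 has {c, d, e, f, g}, leaving only a.
Round 1, table 4: round 1 has {a, b, d, e, g} and table 4 has {b, c, d}, leaving only f.
Round 1, table 7: round 1 has {a, b, d, e, f, g} and table 7 has {b, g}, leaving only c.
Round 2, table 5: round 2 has {b, c, g} and table 5 has {a, b, e, f}, leaving only d.
Round 3, table 5: round 3 has {c, d, e, f} and table 5 has {a, b, d, e, f}, leaving only g.
Round 3, table 7: round 3 has {c, d, e, f, g} and table 7 has {b, c, g}, leaving only a.
Round 3, table 2: round 3 has {a, c, d, e, f, g} and table 2 has {d, e, g}, leaving only b.
Round 4, table 2: round 4 has {c, d, e, f, g} and table 2 has {b, d, e, g}, leaving only a.
Round 2 already has {b, c, d, g} and table 2 already has {a, b, d, e, g}, so round 2, table 2 must be f.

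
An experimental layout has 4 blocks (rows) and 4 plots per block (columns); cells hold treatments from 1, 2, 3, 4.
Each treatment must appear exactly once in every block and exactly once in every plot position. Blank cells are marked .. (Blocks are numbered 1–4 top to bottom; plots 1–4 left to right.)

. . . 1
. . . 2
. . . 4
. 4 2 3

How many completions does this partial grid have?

4

Block 1, plot 1: eliminating its block and plot leaves {2, 3, 4}.
Block 1, plot 2: eliminating its block and plot leaves {2, 3}.
Block 1, plot 3: eliminating its block and plot leaves {3, 4}.
Block 2, plot 1: eliminating its block and plot leaves {1, 3, 4}.
Block 2, plot 2: eliminating its block and plot leaves {1, 3}.
Block 2, plot 3: eliminating its block and plot leaves {1, 3, 4}.
Block 3, plot 1: eliminating its block and plot leaves {1, 2, 3}.
Block 3, plot 2: eliminating its block and plot leaves {1, 2, 3}.
Block 3, plot 3: eliminating its block and plot leaves {1, 3}.
Block 4, plot 1: eliminating its block and plot leaves {1}.
Enumerating the assignments across these blanks that avoid any block or plot repeat gives 4 completions.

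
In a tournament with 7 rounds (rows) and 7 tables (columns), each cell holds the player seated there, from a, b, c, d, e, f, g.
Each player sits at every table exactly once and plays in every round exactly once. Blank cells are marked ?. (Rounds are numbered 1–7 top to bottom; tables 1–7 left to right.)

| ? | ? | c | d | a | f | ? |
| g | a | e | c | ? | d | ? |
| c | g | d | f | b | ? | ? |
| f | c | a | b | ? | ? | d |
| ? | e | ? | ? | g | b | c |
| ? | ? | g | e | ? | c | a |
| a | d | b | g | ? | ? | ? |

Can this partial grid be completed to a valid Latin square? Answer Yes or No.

Yes

No round or table among the givens repeats a symbol, and propagating forced cells runs into no contradiction.
One valid completion exists (for instance, e b c d a f g / g a e c f d b / c g d f b a e / f c a b e g d / d e f a g b c / b f g e d c a / a d b g c e f).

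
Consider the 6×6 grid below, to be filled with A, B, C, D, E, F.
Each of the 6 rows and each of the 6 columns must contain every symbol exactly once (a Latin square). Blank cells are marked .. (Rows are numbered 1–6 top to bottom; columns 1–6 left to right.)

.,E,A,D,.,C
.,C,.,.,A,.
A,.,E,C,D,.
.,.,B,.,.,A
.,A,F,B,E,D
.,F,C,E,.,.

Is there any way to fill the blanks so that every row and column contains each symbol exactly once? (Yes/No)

Row 2, column 3: row 2 has {A, C} and column 3 has {A, B, C, E, F}, so it must be D.
Row 2, column 4: row 2 has {A, C, D} and column 4 has {B, C, D, E}, so it must be F.
Now row 4, column 4: row 4 together with column 4 already contain {A, B, C, D, E, F} — every symbol — so nothing can go there. The grid has no valid completion.

No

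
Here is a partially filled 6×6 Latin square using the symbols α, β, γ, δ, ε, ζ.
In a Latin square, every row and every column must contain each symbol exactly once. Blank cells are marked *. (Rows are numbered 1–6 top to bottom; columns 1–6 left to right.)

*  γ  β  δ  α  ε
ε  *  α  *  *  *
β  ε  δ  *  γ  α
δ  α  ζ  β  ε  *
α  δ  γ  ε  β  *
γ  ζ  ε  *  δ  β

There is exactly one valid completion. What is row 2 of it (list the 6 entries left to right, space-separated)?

ε β α γ ζ δ

Row 2, column 2: row 2 has {α, ε} and column 2 has {α, γ, δ, ε, ζ}, leaving only β.
Row 2, column 5: row 2 has {α, β, ε} and column 5 has {α, β, γ, δ, ε}, leaving only ζ.
Row 2, column 4: row 2 has {α, β, ε, ζ} and column 4 has {β, δ, ε}, leaving only γ.
Row 2, column 6: row 2 has {α, β, γ, ε, ζ} and column 6 has {α, β, ε}, leaving only δ.
So row 2 reads: ε β α γ ζ δ.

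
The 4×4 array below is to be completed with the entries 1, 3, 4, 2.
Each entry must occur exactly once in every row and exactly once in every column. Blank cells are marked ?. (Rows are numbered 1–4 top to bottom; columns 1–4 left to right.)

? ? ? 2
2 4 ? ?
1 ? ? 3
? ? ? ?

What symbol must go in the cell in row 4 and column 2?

Row 2, column 4: row 2 has {4, 2} and column 4 has {3, 2}, leaving only 1.
Row 2, column 3: row 2 has {1, 4, 2} and column 3 has {}, leaving only 3.
Row 3, column 2: row 3 has {1, 3} and column 2 has {4}, leaving only 2.
Row 3, column 3: row 3 has {1, 3, 2} and column 3 has {3}, leaving only 4.
Row 1, column 3: row 1 has {2} and column 3 has {3, 4}, leaving only 1.
Row 1, column 2: row 1 has {1, 2} and column 2 has {4, 2}, leaving only 3.
Row 4 already has {} and column 2 already has {3, 4, 2}, so row 4, column 2 must be 1.

1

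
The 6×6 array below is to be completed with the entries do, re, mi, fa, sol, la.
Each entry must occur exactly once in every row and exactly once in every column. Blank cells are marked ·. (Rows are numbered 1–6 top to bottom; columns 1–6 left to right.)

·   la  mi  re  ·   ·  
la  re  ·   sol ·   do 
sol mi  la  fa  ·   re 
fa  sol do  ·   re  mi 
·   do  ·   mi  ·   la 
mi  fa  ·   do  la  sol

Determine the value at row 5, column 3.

Row 1, column 1: row 1 has {re, mi, la} and column 1 has {mi, fa, sol, la}, leaving only do.
Row 1, column 6: row 1 has {do, re, mi, la} and column 6 has {do, re, mi, sol, la}, leaving only fa.
Row 1, column 5: row 1 has {do, re, mi, fa, la} and column 5 has {re, la}, leaving only sol.
Row 2, column 3: row 2 has {do, re, sol, la} and column 3 has {do, mi, la}, leaving only fa.
Row 2, column 5: row 2 has {do, re, fa, sol, la} and column 5 has {re, sol, la}, leaving only mi.
Row 3, column 5: row 3 has {re, mi, fa, sol, la} and column 5 has {re, mi, sol, la}, leaving only do.
Row 4, column 4: row 4 has {do, re, mi, fa, sol} and column 4 has {do, re, mi, fa, sol}, leaving only la.
Row 5, column 1: row 5 has {do, mi, la} and column 1 has {do, mi, fa, sol, la}, leaving only re.
Row 5 already has {do, re, mi, la} and column 3 already has {do, mi, fa, la}, so row 5, column 3 must be sol.

sol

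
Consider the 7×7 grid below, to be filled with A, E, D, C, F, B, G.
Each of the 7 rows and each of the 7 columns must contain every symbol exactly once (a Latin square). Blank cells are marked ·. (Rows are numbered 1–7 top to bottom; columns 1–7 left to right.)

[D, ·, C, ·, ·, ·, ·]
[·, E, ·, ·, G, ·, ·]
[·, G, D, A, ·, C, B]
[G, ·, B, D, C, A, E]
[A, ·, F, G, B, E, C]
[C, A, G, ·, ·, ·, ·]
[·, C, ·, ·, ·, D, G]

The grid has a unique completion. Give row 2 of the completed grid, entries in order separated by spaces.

B E A C G F D

Row 2, column 3: row 2 has {E, G} and column 3 has {D, C, F, B, G}, leaving only A.
Row 4, column 2: row 4 has {A, E, D, C, B, G} and column 2 has {A, E, C, G}, leaving only F.
Row 1, column 2: row 1 has {D, C} and column 2 has {A, E, C, F, G}, leaving only B.
Row 5, column 2: row 5 has {A, E, C, F, B, G} and column 2 has {A, E, C, F, B, G}, leaving only D.
Row 7, column 3: row 7 has {D, C, G} and column 3 has {A, D, C, F, B, G}, leaving only E.
Row 2, column 1 is narrowed to {F, B}; only B is consistent with the remaining cells.
Row 2, column 6: row 2 has {A, E, B, G} and column 6 has {A, E, D, C}, leaving only F.
Row 2, column 4: row 2 has {A, E, F, B, G} and column 4 has {A, D, G}, leaving only C.
Row 2, column 7: row 2 has {A, E, C, F, B, G} and column 7 has {E, C, B, G}, leaving only D.
So row 2 reads: B E A C G F D.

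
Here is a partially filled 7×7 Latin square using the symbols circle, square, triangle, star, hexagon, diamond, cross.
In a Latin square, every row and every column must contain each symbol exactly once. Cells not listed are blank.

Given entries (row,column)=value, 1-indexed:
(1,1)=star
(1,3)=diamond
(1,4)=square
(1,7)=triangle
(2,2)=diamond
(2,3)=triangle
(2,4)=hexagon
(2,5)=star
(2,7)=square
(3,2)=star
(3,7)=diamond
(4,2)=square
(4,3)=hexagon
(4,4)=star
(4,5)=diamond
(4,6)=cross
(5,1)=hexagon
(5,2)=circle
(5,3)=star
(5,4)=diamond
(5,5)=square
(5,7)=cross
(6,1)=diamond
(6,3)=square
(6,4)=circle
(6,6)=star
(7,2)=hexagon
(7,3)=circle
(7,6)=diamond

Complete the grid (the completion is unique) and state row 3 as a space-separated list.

circle star cross triangle hexagon square diamond

Row 3, column 3: row 3 has {star, diamond} and column 3 has {circle, square, triangle, star, hexagon, diamond}, leaving only cross.
Row 3, column 4: row 3 has {star, diamond, cross} and column 4 has {circle, square, star, hexagon, diamond}, leaving only triangle.
Row 1, column 2: row 1 has {square, triangle, star, diamond} and column 2 has {circle, square, star, hexagon, diamond}, leaving only cross.
Row 2, column 6: row 2 has {square, triangle, star, hexagon, diamond} and column 6 has {star, diamond, cross}, leaving only circle.
Row 1, column 6: row 1 has {square, triangle, star, diamond, cross} and column 6 has {circle, star, diamond, cross}, leaving only hexagon.
Row 3, column 6: row 3 has {triangle, star, diamond, cross} and column 6 has {circle, star, hexagon, diamond, cross}, leaving only square.
Row 3, column 1: row 3 has {square, triangle, star, diamond, cross} and column 1 has {star, hexagon, diamond}, leaving only circle.
Row 3, column 5: row 3 has {circle, square, triangle, star, diamond, cross} and column 5 has {square, star, diamond}, leaving only hexagon.
So row 3 reads: circle star cross triangle hexagon square diamond.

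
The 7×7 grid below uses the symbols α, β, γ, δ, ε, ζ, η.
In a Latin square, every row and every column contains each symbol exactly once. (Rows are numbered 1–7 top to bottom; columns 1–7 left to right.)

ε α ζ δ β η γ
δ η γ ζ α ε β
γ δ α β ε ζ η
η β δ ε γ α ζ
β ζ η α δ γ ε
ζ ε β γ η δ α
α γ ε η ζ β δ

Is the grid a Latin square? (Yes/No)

Yes

Each row is a permutation of the 7 symbols, and so is each column.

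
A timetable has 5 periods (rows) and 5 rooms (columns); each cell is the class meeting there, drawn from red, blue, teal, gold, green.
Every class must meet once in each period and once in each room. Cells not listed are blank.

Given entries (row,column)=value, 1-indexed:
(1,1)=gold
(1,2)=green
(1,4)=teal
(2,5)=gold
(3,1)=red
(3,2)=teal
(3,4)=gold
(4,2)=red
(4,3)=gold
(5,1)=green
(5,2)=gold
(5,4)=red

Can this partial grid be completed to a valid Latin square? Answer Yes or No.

Period 2, room 2: period 2 has {gold} and room 2 has {red, teal, gold, green}, so it must be blue.
Period 2, room 1: period 2 has {blue, gold} and room 1 has {red, gold, green}, so it must be teal.
Period 2, room 4: period 2 has {blue, teal, gold} and room 4 has {red, teal, gold}, so it must be green.
Period 2, room 3: period 2 has {blue, teal, gold, green} and room 3 has {gold}, so it must be red.
Period 1, room 3: period 1 has {teal, gold, green} and room 3 has {red, gold}, so it must be blue.
Period 1, room 5: period 1 has {blue, teal, gold, green} and room 5 has {gold}, so it must be red.
Period 3, room 3: period 3 has {red, teal, gold} and room 3 has {red, blue, gold}, so it must be green.
Period 3, room 5: period 3 has {red, teal, gold, green} and room 5 has {red, gold}, so it must be blue.
Period 4, room 1: period 4 has {red, gold} and room 1 has {red, teal, gold, green}, so it must be blue.
Now period 4, room 4: period 4 together with room 4 already contain {red, blue, teal, gold, green} — every symbol — so nothing can go there. The grid has no valid completion.

No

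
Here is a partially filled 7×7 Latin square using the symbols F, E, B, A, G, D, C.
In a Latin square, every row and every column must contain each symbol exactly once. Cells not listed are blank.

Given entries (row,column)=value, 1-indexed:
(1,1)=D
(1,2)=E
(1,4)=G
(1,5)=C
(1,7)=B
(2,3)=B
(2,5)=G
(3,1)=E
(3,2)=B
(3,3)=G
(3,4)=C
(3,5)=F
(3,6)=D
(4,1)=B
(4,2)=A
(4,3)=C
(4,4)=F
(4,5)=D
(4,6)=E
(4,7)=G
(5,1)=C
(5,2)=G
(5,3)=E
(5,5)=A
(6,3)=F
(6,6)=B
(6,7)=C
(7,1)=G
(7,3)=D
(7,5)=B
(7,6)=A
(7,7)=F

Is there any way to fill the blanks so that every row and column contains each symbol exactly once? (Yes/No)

No

Row 1, column 3: row 1 has {E, B, G, D, C} and column 3 has {F, E, B, G, D, C}, so it must be A.
Row 1, column 6: row 1 has {E, B, A, G, D, C} and column 6 has {E, B, A, D}, so it must be F.
Now row 5, column 6: row 5 together with column 6 already contain {F, E, B, A, G, D, C} — every symbol — so nothing can go there. The grid has no valid completion.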